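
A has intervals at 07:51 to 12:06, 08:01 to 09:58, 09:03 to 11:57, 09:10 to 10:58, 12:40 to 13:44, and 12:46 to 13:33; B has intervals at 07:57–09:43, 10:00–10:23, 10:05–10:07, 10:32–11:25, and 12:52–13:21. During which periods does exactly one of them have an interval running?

07:51-07:57, 09:43-10:00, 10:23-10:32, 11:25-12:06, 12:40-12:52, 13:21-13:44

Merge the first list: 07:51-12:06, 12:40-13:44.
Merge the second list: 07:57-09:43, 10:00-10:23, 10:32-11:25, 12:52-13:21.
A \ B = 07:51-07:57, 09:43-10:00, 10:23-10:32, 11:25-12:06, 12:40-12:52, 13:21-13:44.
B \ A = none.
Union of the two gives the symmetric difference.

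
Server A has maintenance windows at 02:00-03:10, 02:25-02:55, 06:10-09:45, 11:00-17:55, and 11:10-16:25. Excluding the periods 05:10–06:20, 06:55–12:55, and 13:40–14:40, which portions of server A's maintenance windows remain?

02:00–03:10, 06:20–06:55, 12:55–13:40, 14:40–17:55

First set merges to 02:00–03:10, 06:10–09:45, 11:00–17:55.
02:00–03:10: no B overlap → unchanged.
06:10–09:45 minus B → 06:20–06:55.
11:00–17:55 minus B → 12:55–13:40, 14:40–17:55.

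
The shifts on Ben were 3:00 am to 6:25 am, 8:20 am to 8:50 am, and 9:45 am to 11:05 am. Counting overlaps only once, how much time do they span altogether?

5 h 15 min

Merged: 3:00 am–6:25 am, 8:20 am–8:50 am, 9:45 am–11:05 am.
Lengths: 3 h 25 min + 30 min + 1 h 20 min = 5 h 15 min.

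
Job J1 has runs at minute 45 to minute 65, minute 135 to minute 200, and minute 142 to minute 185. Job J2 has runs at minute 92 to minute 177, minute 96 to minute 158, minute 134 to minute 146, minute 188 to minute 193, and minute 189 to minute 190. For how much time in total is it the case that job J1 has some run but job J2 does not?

38 minutes

First set merges to minute 45 to minute 65, minute 135 to minute 200.
Second set merges to minute 92 to minute 177, minute 188 to minute 193.
A \ B = minute 45 to minute 65, minute 177 to minute 188, minute 193 to minute 200.
Total: 20 minutes + 11 minutes + 7 minutes = 38 minutes.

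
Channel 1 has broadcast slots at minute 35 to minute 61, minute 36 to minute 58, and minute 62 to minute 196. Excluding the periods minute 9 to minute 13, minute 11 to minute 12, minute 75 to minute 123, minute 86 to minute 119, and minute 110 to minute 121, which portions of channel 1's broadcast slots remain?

minute 35 to minute 61, minute 62 to minute 75, minute 123 to minute 196

First set merges to minute 35 to minute 61, minute 62 to minute 196.
Second set merges to minute 9 to minute 13, minute 75 to minute 123.
minute 35 to minute 61: no B overlap → unchanged.
minute 62 to minute 196 minus B → minute 62 to minute 75, minute 123 to minute 196.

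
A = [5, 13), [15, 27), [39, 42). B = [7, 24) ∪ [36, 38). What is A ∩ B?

[5, 13) overlaps B on [7, 13).
[15, 27) overlaps B on [15, 24).
[39, 42) falls entirely outside B.

[7, 13) ∪ [15, 24)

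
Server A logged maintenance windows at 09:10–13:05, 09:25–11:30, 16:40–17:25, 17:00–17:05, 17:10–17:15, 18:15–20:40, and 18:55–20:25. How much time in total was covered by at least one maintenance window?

Merged: 09:10-13:05, 16:40-17:25, 18:15-20:40.
Lengths: 3 h 55 min + 45 min + 2 h 25 min = 7 h 5 min.

7 h 5 min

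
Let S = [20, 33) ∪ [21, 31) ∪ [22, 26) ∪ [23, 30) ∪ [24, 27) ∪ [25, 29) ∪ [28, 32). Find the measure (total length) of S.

Merged: [20, 33).
Length: 13.

13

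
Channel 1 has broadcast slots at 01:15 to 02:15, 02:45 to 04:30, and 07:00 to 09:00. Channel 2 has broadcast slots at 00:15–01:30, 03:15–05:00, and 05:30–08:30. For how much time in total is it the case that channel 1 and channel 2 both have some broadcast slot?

A ∩ B = 01:15–01:30, 03:15–04:30, 07:00–08:30.
Total: 15 min + 1 h 15 min + 1 h 30 min = 3 h.

3 h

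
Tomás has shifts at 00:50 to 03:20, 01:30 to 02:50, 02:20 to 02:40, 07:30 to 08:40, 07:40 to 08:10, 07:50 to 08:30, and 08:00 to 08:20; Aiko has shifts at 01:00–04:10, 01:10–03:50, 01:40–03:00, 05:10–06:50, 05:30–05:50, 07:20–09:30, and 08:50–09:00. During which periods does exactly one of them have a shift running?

A, merged: 00:50–03:20, 07:30–08:40.
B, merged: 01:00–04:10, 05:10–06:50, 07:20–09:30.
A \ B = 00:50–01:00.
B \ A = 03:20–04:10, 05:10–06:50, 07:20–07:30, 08:40–09:30.
Union of the two gives the symmetric difference.

00:50–01:00, 03:20–04:10, 05:10–06:50, 07:20–07:30, 08:40–09:30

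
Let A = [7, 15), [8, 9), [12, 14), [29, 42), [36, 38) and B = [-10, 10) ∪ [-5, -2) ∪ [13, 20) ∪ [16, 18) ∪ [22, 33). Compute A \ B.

[10, 13) ∪ [33, 42)

A, merged: [7, 15), [29, 42).
B, merged: [-10, 10), [13, 20), [22, 33).
[7, 15) minus B → [10, 13).
[29, 42) minus B → [33, 42).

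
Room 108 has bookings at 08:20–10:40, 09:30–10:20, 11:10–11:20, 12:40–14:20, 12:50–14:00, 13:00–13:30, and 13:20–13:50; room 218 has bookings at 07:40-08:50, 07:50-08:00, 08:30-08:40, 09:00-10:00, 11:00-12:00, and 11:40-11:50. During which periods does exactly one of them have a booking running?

A, merged: 08:20–10:40, 11:10–11:20, 12:40–14:20.
B, merged: 07:40–08:50, 09:00–10:00, 11:00–12:00.
Only in the first: 08:50–09:00, 10:00–10:40, 12:40–14:20.
Only in the second: 07:40–08:20, 11:00–11:10, 11:20–12:00.
Together these are the periods covered by exactly one.

07:40–08:20, 08:50–09:00, 10:00–10:40, 11:00–11:10, 11:20–12:00, 12:40–14:20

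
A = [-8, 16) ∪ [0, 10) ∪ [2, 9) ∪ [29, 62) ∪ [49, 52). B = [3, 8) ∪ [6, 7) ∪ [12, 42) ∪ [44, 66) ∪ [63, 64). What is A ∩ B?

First set merges to [-8, 16), [29, 62).
Second set merges to [3, 8), [12, 42), [44, 66).
[-8, 16) overlaps B on [3, 8), [12, 16).
[29, 62) overlaps B on [29, 42), [44, 62).

[3, 8) ∪ [12, 16) ∪ [29, 42) ∪ [44, 62)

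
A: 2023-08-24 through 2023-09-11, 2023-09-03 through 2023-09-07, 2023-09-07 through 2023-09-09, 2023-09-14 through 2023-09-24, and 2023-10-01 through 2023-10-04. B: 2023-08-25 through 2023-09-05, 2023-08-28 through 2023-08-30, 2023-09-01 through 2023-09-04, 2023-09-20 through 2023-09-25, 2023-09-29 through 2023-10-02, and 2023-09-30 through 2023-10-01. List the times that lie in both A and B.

2023-08-25 through 2023-09-05, 2023-09-20 through 2023-09-24, 2023-10-01 through 2023-10-02

Merge the first list: 2023-08-24 through 2023-09-11, 2023-09-14 through 2023-09-24, 2023-10-01 through 2023-10-04.
Merge the second list: 2023-08-25 through 2023-09-05, 2023-09-20 through 2023-09-25, 2023-09-29 through 2023-10-02.
2023-08-24 through 2023-09-11 meets the second set on 2023-08-25 through 2023-09-05.
2023-09-14 through 2023-09-24 meets the second set on 2023-09-20 through 2023-09-24.
2023-10-01 through 2023-10-04 meets the second set on 2023-10-01 through 2023-10-02.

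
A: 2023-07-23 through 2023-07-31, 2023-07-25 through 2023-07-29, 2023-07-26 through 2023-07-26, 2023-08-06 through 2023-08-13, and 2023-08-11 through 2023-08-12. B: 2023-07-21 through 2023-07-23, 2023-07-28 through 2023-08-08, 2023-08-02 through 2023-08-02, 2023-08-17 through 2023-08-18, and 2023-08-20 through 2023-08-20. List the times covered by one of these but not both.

2023-07-21 through 2023-07-22, 2023-07-24 through 2023-07-27, 2023-08-01 through 2023-08-05, 2023-08-09 through 2023-08-13, 2023-08-17 through 2023-08-18, 2023-08-20 through 2023-08-20

Merge the first list: 2023-07-23 through 2023-07-31, 2023-08-06 through 2023-08-13.
Merge the second list: 2023-07-21 through 2023-07-23, 2023-07-28 through 2023-08-08, 2023-08-17 through 2023-08-18, 2023-08-20 through 2023-08-20.
A \ B = 2023-07-24 through 2023-07-27, 2023-08-09 through 2023-08-13.
B \ A = 2023-07-21 through 2023-07-22, 2023-08-01 through 2023-08-05, 2023-08-17 through 2023-08-18, 2023-08-20 through 2023-08-20.
Union of the two gives the symmetric difference.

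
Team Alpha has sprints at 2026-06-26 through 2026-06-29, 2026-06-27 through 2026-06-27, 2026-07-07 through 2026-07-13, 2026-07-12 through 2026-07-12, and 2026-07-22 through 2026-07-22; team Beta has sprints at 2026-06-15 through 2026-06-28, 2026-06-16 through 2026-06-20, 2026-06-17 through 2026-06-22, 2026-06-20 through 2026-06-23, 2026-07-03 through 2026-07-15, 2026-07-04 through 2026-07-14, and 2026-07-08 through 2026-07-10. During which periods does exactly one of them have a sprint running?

2026-06-15 through 2026-06-25, 2026-06-29 through 2026-06-29, 2026-07-03 through 2026-07-06, 2026-07-14 through 2026-07-15, 2026-07-22 through 2026-07-22

First set merges to 2026-06-26 through 2026-06-29, 2026-07-07 through 2026-07-13, 2026-07-22 through 2026-07-22.
Second set merges to 2026-06-15 through 2026-06-28, 2026-07-03 through 2026-07-15.
A \ B = 2026-06-29 through 2026-06-29, 2026-07-22 through 2026-07-22.
B \ A = 2026-06-15 through 2026-06-25, 2026-07-03 through 2026-07-06, 2026-07-14 through 2026-07-15.
Union of the two gives the symmetric difference.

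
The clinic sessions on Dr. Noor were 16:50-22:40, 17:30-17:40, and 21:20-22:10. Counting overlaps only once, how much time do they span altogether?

Merged: 16:50-22:40.
Length: 5 h 50 min.

5 h 50 min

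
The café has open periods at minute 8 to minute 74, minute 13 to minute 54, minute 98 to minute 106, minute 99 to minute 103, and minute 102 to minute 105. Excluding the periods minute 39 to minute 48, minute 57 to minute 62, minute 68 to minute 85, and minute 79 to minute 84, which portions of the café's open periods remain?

minute 8 to minute 39, minute 48 to minute 57, minute 62 to minute 68, minute 98 to minute 106

Merge the first list: minute 8 to minute 74, minute 98 to minute 106.
Merge the second list: minute 39 to minute 48, minute 57 to minute 62, minute 68 to minute 85.
minute 8 to minute 74 \ B = minute 8 to minute 39, minute 48 to minute 57, minute 62 to minute 68.
minute 98 to minute 106: nothing removed.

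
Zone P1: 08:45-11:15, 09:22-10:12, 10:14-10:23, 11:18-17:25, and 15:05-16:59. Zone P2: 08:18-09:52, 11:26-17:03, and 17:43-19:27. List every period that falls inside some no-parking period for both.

First set merges to 08:45–11:15, 11:18–17:25.
08:45–11:15 meets the second set on 08:45–09:52.
11:18–17:25 meets the second set on 11:26–17:03.

08:45–09:52, 11:26–17:03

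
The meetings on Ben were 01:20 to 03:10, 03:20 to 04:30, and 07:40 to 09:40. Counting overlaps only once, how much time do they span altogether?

Merged: 01:20–03:10, 03:20–04:30, 07:40–09:40.
Lengths: 1 h 50 min + 1 h 10 min + 2 h = 5 h.

5 h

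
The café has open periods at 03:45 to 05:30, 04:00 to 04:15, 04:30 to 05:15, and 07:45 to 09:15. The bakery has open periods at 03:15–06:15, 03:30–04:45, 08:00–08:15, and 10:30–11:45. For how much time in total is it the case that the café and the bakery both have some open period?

2 h

A, merged: 03:45–05:30, 07:45–09:15.
B, merged: 03:15–06:15, 08:00–08:15, 10:30–11:45.
A ∩ B = 03:45–05:30, 08:00–08:15.
Total: 1 h 45 min + 15 min = 2 h.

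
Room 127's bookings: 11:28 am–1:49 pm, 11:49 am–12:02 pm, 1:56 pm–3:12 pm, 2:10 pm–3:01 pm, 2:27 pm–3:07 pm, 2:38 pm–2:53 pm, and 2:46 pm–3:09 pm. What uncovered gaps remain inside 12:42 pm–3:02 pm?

After merging, the occupied span is 11:28 am–1:49 pm, 1:56 pm–3:12 pm.
Gaps within 12:42 pm–3:02 pm: 1:49 pm–1:56 pm.

1:49 pm–1:56 pm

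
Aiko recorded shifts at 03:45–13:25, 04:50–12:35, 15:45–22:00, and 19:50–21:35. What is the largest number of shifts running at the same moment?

2

Walk the sorted start/end points keeping a running depth.
The depth first hits 2 at 04:50.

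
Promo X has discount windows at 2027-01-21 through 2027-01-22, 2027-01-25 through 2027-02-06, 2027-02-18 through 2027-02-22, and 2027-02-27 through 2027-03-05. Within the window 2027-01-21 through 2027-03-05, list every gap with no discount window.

After merging, the occupied span is 2027-01-21 through 2027-01-22, 2027-01-25 through 2027-02-06, 2027-02-18 through 2027-02-22, 2027-02-27 through 2027-03-05.
Gaps within 2027-01-21 through 2027-03-05: 2027-01-23 through 2027-01-24, 2027-02-07 through 2027-02-17, 2027-02-23 through 2027-02-26.

2027-01-23 through 2027-01-24, 2027-02-07 through 2027-02-17, 2027-02-23 through 2027-02-26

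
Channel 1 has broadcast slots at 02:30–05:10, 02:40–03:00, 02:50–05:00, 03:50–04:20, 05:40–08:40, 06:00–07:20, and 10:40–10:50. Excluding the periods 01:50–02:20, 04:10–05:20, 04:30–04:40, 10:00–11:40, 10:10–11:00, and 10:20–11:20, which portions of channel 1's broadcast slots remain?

02:30–04:10, 05:40–08:40

Merge the first list: 02:30–05:10, 05:40–08:40, 10:40–10:50.
Merge the second list: 01:50–02:20, 04:10–05:20, 10:00–11:40.
02:30–05:10 \ B = 02:30–04:10.
05:40–08:40: nothing removed.
10:40–10:50: entirely removed.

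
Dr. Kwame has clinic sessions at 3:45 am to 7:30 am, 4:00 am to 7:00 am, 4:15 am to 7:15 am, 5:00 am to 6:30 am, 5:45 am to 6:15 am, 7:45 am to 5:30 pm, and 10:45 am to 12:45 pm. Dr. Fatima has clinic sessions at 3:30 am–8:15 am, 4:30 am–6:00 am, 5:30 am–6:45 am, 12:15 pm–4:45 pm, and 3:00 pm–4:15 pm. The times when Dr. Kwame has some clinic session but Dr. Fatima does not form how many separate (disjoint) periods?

2

A, merged: 3:45 am-7:30 am, 7:45 am-5:30 pm.
B, merged: 3:30 am-8:15 am, 12:15 pm-4:45 pm.
A \ B = 8:15 am-12:15 pm, 4:45 pm-5:30 pm.
That is 2 disjoint pieces.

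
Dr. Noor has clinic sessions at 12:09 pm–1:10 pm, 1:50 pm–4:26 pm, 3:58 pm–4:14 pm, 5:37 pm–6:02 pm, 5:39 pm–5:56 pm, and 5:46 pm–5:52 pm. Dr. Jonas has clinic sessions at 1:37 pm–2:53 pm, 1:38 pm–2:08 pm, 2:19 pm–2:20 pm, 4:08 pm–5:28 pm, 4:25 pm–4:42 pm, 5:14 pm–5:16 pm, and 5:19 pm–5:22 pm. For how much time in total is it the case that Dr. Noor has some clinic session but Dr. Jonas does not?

A, merged: 12:09 pm–1:10 pm, 1:50 pm–4:26 pm, 5:37 pm–6:02 pm.
B, merged: 1:37 pm–2:53 pm, 4:08 pm–5:28 pm.
A \ B = 12:09 pm–1:10 pm, 2:53 pm–4:08 pm, 5:37 pm–6:02 pm.
Total: 1 h 1 min + 1 h 15 min + 25 min = 2 h 41 min.

2 h 41 min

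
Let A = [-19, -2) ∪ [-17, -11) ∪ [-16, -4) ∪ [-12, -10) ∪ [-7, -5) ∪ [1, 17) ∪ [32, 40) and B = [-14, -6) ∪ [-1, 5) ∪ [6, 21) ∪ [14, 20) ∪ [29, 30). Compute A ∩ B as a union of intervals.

Merge the first list: [-19, -2), [1, 17), [32, 40).
Merge the second list: [-14, -6), [-1, 5), [6, 21), [29, 30).
[-19, -2) meets the second set on [-14, -6).
[1, 17) meets the second set on [1, 5), [6, 17).
[32, 40): no overlap with the second set.

[-14, -6) ∪ [1, 5) ∪ [6, 17)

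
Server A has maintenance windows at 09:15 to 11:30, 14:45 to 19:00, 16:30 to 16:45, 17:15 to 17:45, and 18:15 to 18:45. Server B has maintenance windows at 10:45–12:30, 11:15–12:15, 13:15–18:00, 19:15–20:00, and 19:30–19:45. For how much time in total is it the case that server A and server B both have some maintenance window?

4 h

A, merged: 09:15-11:30, 14:45-19:00.
B, merged: 10:45-12:30, 13:15-18:00, 19:15-20:00.
A ∩ B = 10:45-11:30, 14:45-18:00.
Total: 45 min + 3 h 15 min = 4 h.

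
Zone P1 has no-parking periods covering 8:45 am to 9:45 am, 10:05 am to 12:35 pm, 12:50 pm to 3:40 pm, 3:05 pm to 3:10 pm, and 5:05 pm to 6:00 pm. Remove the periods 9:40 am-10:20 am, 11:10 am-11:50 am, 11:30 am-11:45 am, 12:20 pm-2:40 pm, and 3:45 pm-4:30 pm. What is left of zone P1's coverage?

8:45 am-9:40 am, 10:20 am-11:10 am, 11:50 am-12:20 pm, 2:40 pm-3:40 pm, 5:05 pm-6:00 pm

A, merged: 8:45 am-9:45 am, 10:05 am-12:35 pm, 12:50 pm-3:40 pm, 5:05 pm-6:00 pm.
B, merged: 9:40 am-10:20 am, 11:10 am-11:50 am, 12:20 pm-2:40 pm, 3:45 pm-4:30 pm.
8:45 am-9:45 am with B removed leaves 8:45 am-9:40 am.
10:05 am-12:35 pm with B removed leaves 10:20 am-11:10 am, 11:50 am-12:20 pm.
12:50 pm-3:40 pm with B removed leaves 2:40 pm-3:40 pm.
5:05 pm-6:00 pm is untouched.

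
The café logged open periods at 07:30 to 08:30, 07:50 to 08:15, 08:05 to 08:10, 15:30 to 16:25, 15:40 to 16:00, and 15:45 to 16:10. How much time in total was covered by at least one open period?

Merged: 07:30–08:30, 15:30–16:25.
Lengths: 1 h + 55 min = 1 h 55 min.

1 h 55 min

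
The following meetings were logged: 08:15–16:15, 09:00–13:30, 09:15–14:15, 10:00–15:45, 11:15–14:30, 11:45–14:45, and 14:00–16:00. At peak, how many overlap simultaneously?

At 11:45, 6 of the intervals are simultaneously active.
No point has more.

6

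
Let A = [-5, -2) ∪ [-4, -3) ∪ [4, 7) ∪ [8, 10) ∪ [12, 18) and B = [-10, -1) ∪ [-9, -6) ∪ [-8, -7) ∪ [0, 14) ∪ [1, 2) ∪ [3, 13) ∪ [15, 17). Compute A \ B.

A, merged: [-5, -2), [4, 7), [8, 10), [12, 18).
B, merged: [-10, -1), [0, 14), [15, 17).
[-5, -2): entirely removed.
[4, 7): entirely removed.
[8, 10): entirely removed.
[12, 18) \ B = [14, 15), [17, 18).

[14, 15) ∪ [17, 18)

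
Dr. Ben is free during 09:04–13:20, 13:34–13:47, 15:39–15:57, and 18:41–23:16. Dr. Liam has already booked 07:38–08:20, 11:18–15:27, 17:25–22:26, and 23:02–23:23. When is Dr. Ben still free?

09:04–11:18, 15:39–15:57, 22:26–23:02

09:04–13:20 minus B → 09:04–11:18.
13:34–13:47: fully covered by B → removed.
15:39–15:57: no B overlap → unchanged.
18:41–23:16 minus B → 22:26–23:02.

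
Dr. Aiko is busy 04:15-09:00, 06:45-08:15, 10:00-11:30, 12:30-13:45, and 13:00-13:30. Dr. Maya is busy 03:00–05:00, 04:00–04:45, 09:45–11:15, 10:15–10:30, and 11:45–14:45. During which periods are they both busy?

04:15-05:00, 10:00-11:15, 12:30-13:45

A, merged: 04:15-09:00, 10:00-11:30, 12:30-13:45.
B, merged: 03:00-05:00, 09:45-11:15, 11:45-14:45.
04:15-09:00 ∩ B → 04:15-05:00.
10:00-11:30 ∩ B → 10:00-11:15.
12:30-13:45 ∩ B → 12:30-13:45.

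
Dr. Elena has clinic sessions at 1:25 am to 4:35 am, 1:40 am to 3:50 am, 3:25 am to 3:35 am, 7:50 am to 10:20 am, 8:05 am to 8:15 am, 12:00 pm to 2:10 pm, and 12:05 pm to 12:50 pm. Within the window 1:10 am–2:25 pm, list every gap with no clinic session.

1:10 am-1:25 am, 4:35 am-7:50 am, 10:20 am-12:00 pm, 2:10 pm-2:25 pm

Covered (merged): 1:25 am-4:35 am, 7:50 am-10:20 am, 12:00 pm-2:10 pm.
Uncovered inside 1:10 am-2:25 pm: 1:10 am-1:25 am, 4:35 am-7:50 am, 10:20 am-12:00 pm, 2:10 pm-2:25 pm.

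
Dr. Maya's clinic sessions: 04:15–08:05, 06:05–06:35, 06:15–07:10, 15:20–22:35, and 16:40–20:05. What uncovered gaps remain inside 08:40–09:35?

08:40–09:35

After merging, the occupied span is 04:15–08:05, 15:20–22:35.
Gaps within 08:40–09:35: 08:40–09:35.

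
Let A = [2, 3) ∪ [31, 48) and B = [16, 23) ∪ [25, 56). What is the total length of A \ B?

A \ B = [2, 3).
Total: 1.

1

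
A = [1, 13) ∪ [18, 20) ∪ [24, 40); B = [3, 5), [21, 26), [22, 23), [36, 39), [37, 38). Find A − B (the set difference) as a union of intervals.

Merge the second list: [3, 5), [21, 26), [36, 39).
[1, 13) with B removed leaves [1, 3), [5, 13).
[18, 20) is untouched.
[24, 40) with B removed leaves [26, 36), [39, 40).

[1, 3) ∪ [5, 13) ∪ [18, 20) ∪ [26, 36) ∪ [39, 40)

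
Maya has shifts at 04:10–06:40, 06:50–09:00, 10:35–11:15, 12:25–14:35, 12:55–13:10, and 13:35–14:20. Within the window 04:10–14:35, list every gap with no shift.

06:40-06:50, 09:00-10:35, 11:15-12:25

After merging, the occupied span is 04:10-06:40, 06:50-09:00, 10:35-11:15, 12:25-14:35.
Complement within 04:10-14:35: 06:40-06:50, 09:00-10:35, 11:15-12:25.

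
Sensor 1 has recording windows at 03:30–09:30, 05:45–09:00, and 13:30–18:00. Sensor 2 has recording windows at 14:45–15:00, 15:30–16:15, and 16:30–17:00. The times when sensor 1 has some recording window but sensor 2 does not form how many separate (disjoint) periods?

Merge the first list: 03:30–09:30, 13:30–18:00.
A \ B = 03:30–09:30, 13:30–14:45, 15:00–15:30, 16:15–16:30, 17:00–18:00.
That is 5 disjoint pieces.

5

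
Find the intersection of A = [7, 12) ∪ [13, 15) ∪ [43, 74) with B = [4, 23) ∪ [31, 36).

[7, 12) ∪ [13, 15)

[7, 12) overlaps B on [7, 12).
[13, 15) overlaps B on [13, 15).
[43, 74) falls entirely outside B.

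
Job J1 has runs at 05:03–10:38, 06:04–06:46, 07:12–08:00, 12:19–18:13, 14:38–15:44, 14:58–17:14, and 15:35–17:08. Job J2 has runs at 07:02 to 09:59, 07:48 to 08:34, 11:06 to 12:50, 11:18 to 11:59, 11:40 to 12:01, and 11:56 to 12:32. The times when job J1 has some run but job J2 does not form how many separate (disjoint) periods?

First set merges to 05:03–10:38, 12:19–18:13.
Second set merges to 07:02–09:59, 11:06–12:50.
A \ B = 05:03–07:02, 09:59–10:38, 12:50–18:13.
That is 3 disjoint pieces.

3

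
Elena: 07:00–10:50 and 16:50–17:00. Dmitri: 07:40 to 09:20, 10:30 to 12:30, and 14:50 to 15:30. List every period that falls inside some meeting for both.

07:00–10:50 overlaps B on 07:40–09:20, 10:30–10:50.
16:50–17:00 falls entirely outside B.

07:40–09:20, 10:30–10:50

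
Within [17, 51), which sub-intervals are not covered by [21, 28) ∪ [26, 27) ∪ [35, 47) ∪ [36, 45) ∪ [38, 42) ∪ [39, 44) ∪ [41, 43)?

[17, 21) ∪ [28, 35) ∪ [47, 51)

After merging, the occupied span is [21, 28), [35, 47).
Uncovered inside [17, 51): [17, 21), [28, 35), [47, 51).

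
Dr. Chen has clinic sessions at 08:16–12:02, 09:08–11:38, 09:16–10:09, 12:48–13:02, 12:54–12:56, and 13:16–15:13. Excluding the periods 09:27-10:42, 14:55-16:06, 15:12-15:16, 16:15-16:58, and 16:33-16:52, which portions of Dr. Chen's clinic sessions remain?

08:16–09:27, 10:42–12:02, 12:48–13:02, 13:16–14:55

A, merged: 08:16–12:02, 12:48–13:02, 13:16–15:13.
B, merged: 09:27–10:42, 14:55–16:06, 16:15–16:58.
08:16–12:02 minus B → 08:16–09:27, 10:42–12:02.
12:48–13:02: no B overlap → unchanged.
13:16–15:13 minus B → 13:16–14:55.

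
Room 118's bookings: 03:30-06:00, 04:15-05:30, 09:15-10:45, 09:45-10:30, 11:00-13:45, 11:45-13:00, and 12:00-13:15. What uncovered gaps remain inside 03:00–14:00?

03:00–03:30, 06:00–09:15, 10:45–11:00, 13:45–14:00

Covered (merged): 03:30–06:00, 09:15–10:45, 11:00–13:45.
Gaps within 03:00–14:00: 03:00–03:30, 06:00–09:15, 10:45–11:00, 13:45–14:00.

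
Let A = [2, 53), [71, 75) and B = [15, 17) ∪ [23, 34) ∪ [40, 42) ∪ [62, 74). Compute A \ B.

[2, 15) ∪ [17, 23) ∪ [34, 40) ∪ [42, 53) ∪ [74, 75)

[2, 53) minus B → [2, 15), [17, 23), [34, 40), [42, 53).
[71, 75) minus B → [74, 75).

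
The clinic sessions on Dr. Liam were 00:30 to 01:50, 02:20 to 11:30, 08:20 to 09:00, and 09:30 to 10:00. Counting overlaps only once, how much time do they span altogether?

Merged: 00:30–01:50, 02:20–11:30.
Lengths: 1 h 20 min + 9 h 10 min = 10 h 30 min.

10 h 30 min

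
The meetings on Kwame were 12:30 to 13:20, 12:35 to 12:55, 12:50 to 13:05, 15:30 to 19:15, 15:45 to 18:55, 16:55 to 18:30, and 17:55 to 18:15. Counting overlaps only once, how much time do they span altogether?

4 h 35 min

Merged: 12:30–13:20, 15:30–19:15.
Lengths: 50 min + 3 h 45 min = 4 h 35 min.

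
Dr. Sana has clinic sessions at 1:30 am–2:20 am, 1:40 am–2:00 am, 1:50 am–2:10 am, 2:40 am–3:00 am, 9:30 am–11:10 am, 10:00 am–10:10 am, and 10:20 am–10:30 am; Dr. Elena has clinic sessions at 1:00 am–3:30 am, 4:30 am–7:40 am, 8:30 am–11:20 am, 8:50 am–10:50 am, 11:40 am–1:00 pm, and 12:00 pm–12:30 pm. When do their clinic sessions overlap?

1:30 am–2:20 am, 2:40 am–3:00 am, 9:30 am–11:10 am

Merge the first list: 1:30 am–2:20 am, 2:40 am–3:00 am, 9:30 am–11:10 am.
Merge the second list: 1:00 am–3:30 am, 4:30 am–7:40 am, 8:30 am–11:20 am, 11:40 am–1:00 pm.
1:30 am–2:20 am meets the second set on 1:30 am–2:20 am.
2:40 am–3:00 am meets the second set on 2:40 am–3:00 am.
9:30 am–11:10 am meets the second set on 9:30 am–11:10 am.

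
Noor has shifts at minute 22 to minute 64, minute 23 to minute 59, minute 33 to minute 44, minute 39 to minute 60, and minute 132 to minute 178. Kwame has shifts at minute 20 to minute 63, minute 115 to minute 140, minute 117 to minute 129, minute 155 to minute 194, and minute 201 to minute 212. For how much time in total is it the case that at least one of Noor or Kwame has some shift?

Merge the first list: minute 22 to minute 64, minute 132 to minute 178.
Merge the second list: minute 20 to minute 63, minute 115 to minute 140, minute 155 to minute 194, minute 201 to minute 212.
A ∪ B = minute 20 to minute 64, minute 115 to minute 194, minute 201 to minute 212.
Total: 44 minutes + 79 minutes + 11 minutes = 134 minutes.

134 minutes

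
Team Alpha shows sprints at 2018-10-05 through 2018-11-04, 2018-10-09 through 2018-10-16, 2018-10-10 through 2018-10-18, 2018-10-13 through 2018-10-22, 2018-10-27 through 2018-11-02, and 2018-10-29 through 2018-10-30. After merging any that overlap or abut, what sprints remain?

2018-10-05 through 2018-11-04

2018-10-09 through 2018-10-16 overlaps/touches 2018-10-05 through 2018-11-04 → extend to 2018-10-05 through 2018-11-04.
2018-10-10 through 2018-10-18 overlaps/touches 2018-10-05 through 2018-11-04 → extend to 2018-10-05 through 2018-11-04.
2018-10-13 through 2018-10-22 overlaps/touches 2018-10-05 through 2018-11-04 → extend to 2018-10-05 through 2018-11-04.
2018-10-27 through 2018-11-02 overlaps/touches 2018-10-05 through 2018-11-04 → extend to 2018-10-05 through 2018-11-04.
2018-10-29 through 2018-10-30 overlaps/touches 2018-10-05 through 2018-11-04 → extend to 2018-10-05 through 2018-11-04.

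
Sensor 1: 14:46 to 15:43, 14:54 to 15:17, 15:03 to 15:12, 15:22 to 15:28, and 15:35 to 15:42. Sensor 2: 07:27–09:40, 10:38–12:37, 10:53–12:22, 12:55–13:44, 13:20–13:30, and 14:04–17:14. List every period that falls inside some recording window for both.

A, merged: 14:46–15:43.
B, merged: 07:27–09:40, 10:38–12:37, 12:55–13:44, 14:04–17:14.
14:46–15:43 meets the second set on 14:46–15:43.

14:46–15:43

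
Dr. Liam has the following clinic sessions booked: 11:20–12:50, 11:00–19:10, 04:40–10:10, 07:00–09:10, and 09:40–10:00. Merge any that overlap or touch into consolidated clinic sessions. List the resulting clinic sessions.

Sort by start: 04:40–10:10, 07:00–09:10, 09:40–10:00, 11:00–19:10, 11:20–12:50.
07:00–09:10 overlaps/touches 04:40–10:10 → extend to 04:40–10:10.
09:40–10:00 overlaps/touches 04:40–10:10 → extend to 04:40–10:10.
11:00–19:10 is disjoint → start new block.
11:20–12:50 overlaps/touches 11:00–19:10 → extend to 11:00–19:10.

04:40–10:10, 11:00–19:10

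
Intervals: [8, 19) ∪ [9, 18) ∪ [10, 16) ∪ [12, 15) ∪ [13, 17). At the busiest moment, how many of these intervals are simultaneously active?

5

Sweep endpoints in order; track running count of active intervals.
Peak of 5 reached at 13.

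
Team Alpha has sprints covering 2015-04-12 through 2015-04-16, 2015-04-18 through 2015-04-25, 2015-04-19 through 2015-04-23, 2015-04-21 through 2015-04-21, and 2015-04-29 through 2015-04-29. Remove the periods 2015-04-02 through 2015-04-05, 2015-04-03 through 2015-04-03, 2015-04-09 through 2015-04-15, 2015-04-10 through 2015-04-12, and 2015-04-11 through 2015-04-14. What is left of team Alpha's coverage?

First set merges to 2015-04-12 through 2015-04-16, 2015-04-18 through 2015-04-25, 2015-04-29 through 2015-04-29.
Second set merges to 2015-04-02 through 2015-04-05, 2015-04-09 through 2015-04-15.
2015-04-12 through 2015-04-16 \ B = 2015-04-16 through 2015-04-16.
2015-04-18 through 2015-04-25: nothing removed.
2015-04-29 through 2015-04-29: nothing removed.

2015-04-16 through 2015-04-16, 2015-04-18 through 2015-04-25, 2015-04-29 through 2015-04-29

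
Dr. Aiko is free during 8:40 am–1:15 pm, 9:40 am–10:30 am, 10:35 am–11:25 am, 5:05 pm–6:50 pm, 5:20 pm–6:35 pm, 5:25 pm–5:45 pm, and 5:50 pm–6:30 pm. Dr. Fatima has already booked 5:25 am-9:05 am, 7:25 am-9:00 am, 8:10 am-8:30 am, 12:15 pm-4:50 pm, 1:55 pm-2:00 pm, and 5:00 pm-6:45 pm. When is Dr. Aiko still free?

9:05 am–12:15 pm, 6:45 pm–6:50 pm

First set merges to 8:40 am–1:15 pm, 5:05 pm–6:50 pm.
Second set merges to 5:25 am–9:05 am, 12:15 pm–4:50 pm, 5:00 pm–6:45 pm.
8:40 am–1:15 pm with B removed leaves 9:05 am–12:15 pm.
5:05 pm–6:50 pm with B removed leaves 6:45 pm–6:50 pm.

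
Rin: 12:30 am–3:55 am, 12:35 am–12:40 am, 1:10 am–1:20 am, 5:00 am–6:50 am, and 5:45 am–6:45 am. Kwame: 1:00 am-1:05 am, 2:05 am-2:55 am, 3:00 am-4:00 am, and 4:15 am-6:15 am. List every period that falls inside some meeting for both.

A, merged: 12:30 am-3:55 am, 5:00 am-6:50 am.
12:30 am-3:55 am meets the second set on 1:00 am-1:05 am, 2:05 am-2:55 am, 3:00 am-3:55 am.
5:00 am-6:50 am meets the second set on 5:00 am-6:15 am.

1:00 am-1:05 am, 2:05 am-2:55 am, 3:00 am-3:55 am, 5:00 am-6:15 am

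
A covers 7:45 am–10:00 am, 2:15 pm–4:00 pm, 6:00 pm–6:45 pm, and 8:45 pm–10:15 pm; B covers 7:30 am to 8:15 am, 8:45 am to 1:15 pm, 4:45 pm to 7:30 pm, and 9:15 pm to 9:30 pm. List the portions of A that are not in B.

8:15 am–8:45 am, 2:15 pm–4:00 pm, 8:45 pm–9:15 pm, 9:30 pm–10:15 pm

7:45 am–10:00 am minus B → 8:15 am–8:45 am.
2:15 pm–4:00 pm: no B overlap → unchanged.
6:00 pm–6:45 pm: fully covered by B → removed.
8:45 pm–10:15 pm minus B → 8:45 pm–9:15 pm, 9:30 pm–10:15 pm.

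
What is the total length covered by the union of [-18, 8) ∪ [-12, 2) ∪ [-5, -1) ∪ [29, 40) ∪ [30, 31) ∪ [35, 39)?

Merged: [-18, 8), [29, 40).
Lengths: 26 + 11 = 37.

37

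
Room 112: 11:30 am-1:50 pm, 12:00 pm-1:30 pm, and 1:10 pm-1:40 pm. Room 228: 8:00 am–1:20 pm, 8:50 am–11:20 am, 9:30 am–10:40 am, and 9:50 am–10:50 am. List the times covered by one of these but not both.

8:00 am-11:30 am, 1:20 pm-1:50 pm

First set merges to 11:30 am-1:50 pm.
Second set merges to 8:00 am-1:20 pm.
A but not B: 1:20 pm-1:50 pm.
B but not A: 8:00 am-11:30 am.
Combining gives A △ B.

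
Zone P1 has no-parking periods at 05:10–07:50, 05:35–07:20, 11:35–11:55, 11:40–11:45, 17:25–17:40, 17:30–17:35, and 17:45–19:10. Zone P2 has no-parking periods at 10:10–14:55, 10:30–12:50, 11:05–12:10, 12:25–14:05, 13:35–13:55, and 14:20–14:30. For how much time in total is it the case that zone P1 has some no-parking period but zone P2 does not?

First set merges to 05:10–07:50, 11:35–11:55, 17:25–17:40, 17:45–19:10.
Second set merges to 10:10–14:55.
A \ B = 05:10–07:50, 17:25–17:40, 17:45–19:10.
Total: 2 h 40 min + 15 min + 1 h 25 min = 4 h 20 min.

4 h 20 min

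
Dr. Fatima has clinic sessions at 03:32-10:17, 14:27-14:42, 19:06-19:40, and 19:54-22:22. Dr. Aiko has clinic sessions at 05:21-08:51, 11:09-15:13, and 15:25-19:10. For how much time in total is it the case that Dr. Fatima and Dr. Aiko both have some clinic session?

3 h 49 min

A ∩ B = 05:21–08:51, 14:27–14:42, 19:06–19:10.
Total: 3 h 30 min + 15 min + 4 min = 3 h 49 min.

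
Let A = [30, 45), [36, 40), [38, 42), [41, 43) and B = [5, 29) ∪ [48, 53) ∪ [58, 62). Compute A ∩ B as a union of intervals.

A, merged: [30, 45).
[30, 45) falls entirely outside B.
No overlap.

none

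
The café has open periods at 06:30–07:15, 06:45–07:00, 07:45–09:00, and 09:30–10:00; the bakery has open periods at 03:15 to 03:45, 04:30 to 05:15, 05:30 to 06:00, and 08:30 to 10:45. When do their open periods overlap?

A, merged: 06:30-07:15, 07:45-09:00, 09:30-10:00.
06:30-07:15 falls entirely outside B.
07:45-09:00 overlaps B on 08:30-09:00.
09:30-10:00 overlaps B on 09:30-10:00.

08:30-09:00, 09:30-10:00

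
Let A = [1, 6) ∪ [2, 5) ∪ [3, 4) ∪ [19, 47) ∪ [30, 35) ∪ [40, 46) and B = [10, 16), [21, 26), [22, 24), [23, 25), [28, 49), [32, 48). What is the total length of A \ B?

Merge the first list: [1, 6), [19, 47).
Merge the second list: [10, 16), [21, 26), [28, 49).
A \ B = [1, 6), [19, 21), [26, 28).
Total: 5 + 2 + 2 = 9.

9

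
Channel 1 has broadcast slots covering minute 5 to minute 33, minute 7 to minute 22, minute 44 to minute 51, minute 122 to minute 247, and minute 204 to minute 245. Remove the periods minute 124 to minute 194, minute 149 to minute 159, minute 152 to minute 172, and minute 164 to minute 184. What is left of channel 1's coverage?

minute 5 to minute 33, minute 44 to minute 51, minute 122 to minute 124, minute 194 to minute 247

A, merged: minute 5 to minute 33, minute 44 to minute 51, minute 122 to minute 247.
B, merged: minute 124 to minute 194.
minute 5 to minute 33 is untouched.
minute 44 to minute 51 is untouched.
minute 122 to minute 247 with B removed leaves minute 122 to minute 124, minute 194 to minute 247.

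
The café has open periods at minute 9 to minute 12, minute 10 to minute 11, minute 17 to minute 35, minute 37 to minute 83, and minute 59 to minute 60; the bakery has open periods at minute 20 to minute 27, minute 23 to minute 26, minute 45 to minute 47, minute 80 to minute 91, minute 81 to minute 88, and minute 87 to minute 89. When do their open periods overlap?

minute 20 to minute 27, minute 45 to minute 47, minute 80 to minute 83

A, merged: minute 9 to minute 12, minute 17 to minute 35, minute 37 to minute 83.
B, merged: minute 20 to minute 27, minute 45 to minute 47, minute 80 to minute 91.
minute 9 to minute 12 falls entirely outside B.
minute 17 to minute 35 overlaps B on minute 20 to minute 27.
minute 37 to minute 83 overlaps B on minute 45 to minute 47, minute 80 to minute 83.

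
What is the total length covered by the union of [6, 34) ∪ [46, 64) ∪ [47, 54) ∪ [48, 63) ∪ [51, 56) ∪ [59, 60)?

46

Merged: [6, 34), [46, 64).
Lengths: 28 + 18 = 46.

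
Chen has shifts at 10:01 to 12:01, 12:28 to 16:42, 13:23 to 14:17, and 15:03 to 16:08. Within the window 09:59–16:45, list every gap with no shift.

09:59–10:01, 12:01–12:28, 16:42–16:45

The merged coverage is 10:01–12:01, 12:28–16:42.
Uncovered inside 09:59–16:45: 09:59–10:01, 12:01–12:28, 16:42–16:45.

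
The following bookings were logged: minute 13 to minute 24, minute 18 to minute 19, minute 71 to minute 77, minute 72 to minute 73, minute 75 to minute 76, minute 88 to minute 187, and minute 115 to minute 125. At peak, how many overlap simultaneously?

2

Sweep endpoints in order; track running count of active intervals.
Peak of 2 reached at minute 18.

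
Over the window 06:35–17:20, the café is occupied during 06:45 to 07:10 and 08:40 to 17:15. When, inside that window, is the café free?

06:35-06:45, 07:10-08:40, 17:15-17:20

The merged coverage is 06:45-07:10, 08:40-17:15.
Complement within 06:35-17:20: 06:35-06:45, 07:10-08:40, 17:15-17:20.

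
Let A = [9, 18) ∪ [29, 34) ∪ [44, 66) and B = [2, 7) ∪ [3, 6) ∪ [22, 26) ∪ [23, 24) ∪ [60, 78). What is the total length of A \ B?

B, merged: [2, 7), [22, 26), [60, 78).
A \ B = [9, 18), [29, 34), [44, 60).
Total: 9 + 5 + 16 = 30.

30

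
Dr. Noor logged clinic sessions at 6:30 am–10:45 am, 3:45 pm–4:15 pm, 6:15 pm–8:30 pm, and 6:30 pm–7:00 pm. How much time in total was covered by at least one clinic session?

Merged: 6:30 am–10:45 am, 3:45 pm–4:15 pm, 6:15 pm–8:30 pm.
Lengths: 4 h 15 min + 30 min + 2 h 15 min = 7 h.

7 h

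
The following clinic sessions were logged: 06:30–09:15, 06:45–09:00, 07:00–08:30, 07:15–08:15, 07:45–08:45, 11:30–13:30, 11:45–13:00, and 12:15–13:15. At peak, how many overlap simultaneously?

At 07:45, 5 of the intervals are simultaneously active.
No point has more.

5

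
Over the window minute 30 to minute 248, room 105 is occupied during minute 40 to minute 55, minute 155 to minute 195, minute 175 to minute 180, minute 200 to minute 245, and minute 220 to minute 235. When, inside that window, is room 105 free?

minute 30 to minute 40, minute 55 to minute 155, minute 195 to minute 200, minute 245 to minute 248

The merged coverage is minute 40 to minute 55, minute 155 to minute 195, minute 200 to minute 245.
Complement within minute 30 to minute 248: minute 30 to minute 40, minute 55 to minute 155, minute 195 to minute 200, minute 245 to minute 248.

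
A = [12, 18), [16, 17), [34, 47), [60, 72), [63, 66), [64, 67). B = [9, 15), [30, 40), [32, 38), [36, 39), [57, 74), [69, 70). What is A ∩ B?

Merge the first list: [12, 18), [34, 47), [60, 72).
Merge the second list: [9, 15), [30, 40), [57, 74).
[12, 18) overlaps B on [12, 15).
[34, 47) overlaps B on [34, 40).
[60, 72) overlaps B on [60, 72).

[12, 15) ∪ [34, 40) ∪ [60, 72)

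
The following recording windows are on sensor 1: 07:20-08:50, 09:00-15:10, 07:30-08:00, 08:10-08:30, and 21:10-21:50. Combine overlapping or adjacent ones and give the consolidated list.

Sort by start: 07:20–08:50, 07:30–08:00, 08:10–08:30, 09:00–15:10, 21:10–21:50.
07:30–08:00 overlaps/touches 07:20–08:50 → extend to 07:20–08:50.
08:10–08:30 overlaps/touches 07:20–08:50 → extend to 07:20–08:50.
09:00–15:10 is disjoint → start new block.
21:10–21:50 is disjoint → start new block.

07:20–08:50, 09:00–15:10, 21:10–21:50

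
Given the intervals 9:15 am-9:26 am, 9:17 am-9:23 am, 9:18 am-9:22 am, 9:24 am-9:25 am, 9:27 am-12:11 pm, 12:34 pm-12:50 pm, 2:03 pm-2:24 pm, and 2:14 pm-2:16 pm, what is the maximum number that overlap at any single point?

3

Sweep endpoints in order; track running count of active intervals.
Peak of 3 reached at 9:18 am.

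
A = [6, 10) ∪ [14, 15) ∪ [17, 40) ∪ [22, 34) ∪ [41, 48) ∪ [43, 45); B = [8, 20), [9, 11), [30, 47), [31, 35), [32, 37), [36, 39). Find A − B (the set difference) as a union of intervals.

[6, 8) ∪ [20, 30) ∪ [47, 48)

Merge the first list: [6, 10), [14, 15), [17, 40), [41, 48).
Merge the second list: [8, 20), [30, 47).
[6, 10) minus B → [6, 8).
[14, 15): fully covered by B → removed.
[17, 40) minus B → [20, 30).
[41, 48) minus B → [47, 48).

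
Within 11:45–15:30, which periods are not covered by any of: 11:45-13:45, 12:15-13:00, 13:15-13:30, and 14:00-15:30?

The merged coverage is 11:45–13:45, 14:00–15:30.
Complement within 11:45–15:30: 13:45–14:00.

13:45–14:00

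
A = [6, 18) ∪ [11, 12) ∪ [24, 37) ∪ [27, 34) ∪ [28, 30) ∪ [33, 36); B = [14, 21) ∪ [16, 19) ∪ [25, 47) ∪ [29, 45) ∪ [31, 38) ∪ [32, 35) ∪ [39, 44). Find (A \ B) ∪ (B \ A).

[6, 14) ∪ [18, 21) ∪ [24, 25) ∪ [37, 47)

First set merges to [6, 18), [24, 37).
Second set merges to [14, 21), [25, 47).
A but not B: [6, 14), [24, 25).
B but not A: [18, 21), [37, 47).
Combining gives A △ B.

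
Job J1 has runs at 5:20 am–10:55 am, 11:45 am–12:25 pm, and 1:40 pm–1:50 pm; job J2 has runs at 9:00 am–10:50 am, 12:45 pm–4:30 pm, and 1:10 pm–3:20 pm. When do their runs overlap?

9:00 am-10:50 am, 1:40 pm-1:50 pm

B, merged: 9:00 am-10:50 am, 12:45 pm-4:30 pm.
5:20 am-10:55 am meets the second set on 9:00 am-10:50 am.
11:45 am-12:25 pm: no overlap with the second set.
1:40 pm-1:50 pm meets the second set on 1:40 pm-1:50 pm.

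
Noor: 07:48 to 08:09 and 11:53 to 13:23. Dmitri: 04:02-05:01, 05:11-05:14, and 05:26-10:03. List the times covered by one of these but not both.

04:02-05:01, 05:11-05:14, 05:26-07:48, 08:09-10:03, 11:53-13:23

A but not B: 11:53-13:23.
B but not A: 04:02-05:01, 05:11-05:14, 05:26-07:48, 08:09-10:03.
Combining gives A △ B.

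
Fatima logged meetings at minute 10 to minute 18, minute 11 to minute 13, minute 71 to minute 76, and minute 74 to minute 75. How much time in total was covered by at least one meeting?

Merged: minute 10 to minute 18, minute 71 to minute 76.
Lengths: 8 minutes + 5 minutes = 13 minutes.

13 minutes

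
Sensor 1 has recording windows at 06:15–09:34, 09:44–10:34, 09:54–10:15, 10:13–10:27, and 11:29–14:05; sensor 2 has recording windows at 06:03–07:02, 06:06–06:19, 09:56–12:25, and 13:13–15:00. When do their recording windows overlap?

Merge the first list: 06:15–09:34, 09:44–10:34, 11:29–14:05.
Merge the second list: 06:03–07:02, 09:56–12:25, 13:13–15:00.
06:15–09:34 meets the second set on 06:15–07:02.
09:44–10:34 meets the second set on 09:56–10:34.
11:29–14:05 meets the second set on 11:29–12:25, 13:13–14:05.

06:15–07:02, 09:56–10:34, 11:29–12:25, 13:13–14:05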